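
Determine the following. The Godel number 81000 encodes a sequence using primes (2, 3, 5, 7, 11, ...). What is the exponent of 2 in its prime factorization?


Factorize 81000 by dividing by 2 repeatedly.
Division steps: 2 divides 81000 exactly 3 time(s).
Exponent of 2 = 3

3


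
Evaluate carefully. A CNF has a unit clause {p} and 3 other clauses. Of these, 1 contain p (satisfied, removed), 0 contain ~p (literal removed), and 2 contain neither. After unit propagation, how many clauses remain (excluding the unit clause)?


Satisfied (removed): 1
Shortened (remain): 0
Unchanged (remain): 2
Remaining = 0 + 2 = 2

2


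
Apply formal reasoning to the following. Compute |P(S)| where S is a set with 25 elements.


The power set of a set with n elements has 2^n elements.
|P(S)| = 2^25 = 33554432

33554432


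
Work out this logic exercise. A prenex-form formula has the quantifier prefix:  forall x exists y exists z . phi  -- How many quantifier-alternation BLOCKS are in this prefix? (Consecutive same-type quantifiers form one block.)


Quantifier-type sequence: A E E  (A=forall, E=exists)
Group into maximal same-type runs:
  Ax1 | Ex2
Number of blocks = 2

2


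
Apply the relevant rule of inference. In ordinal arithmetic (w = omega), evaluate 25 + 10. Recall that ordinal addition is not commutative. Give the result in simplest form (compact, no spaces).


Compute 25 + 10.
Ordinal + is associative but NOT commutative; for finite n>0, n + w = w but w + n stays w+n.
Both operands finite; ordinal + agrees with natural +: 25 + 10 = 35.
Result = 35

35


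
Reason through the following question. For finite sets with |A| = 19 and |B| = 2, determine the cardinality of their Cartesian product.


The Cartesian product A x B contains all ordered pairs (a, b).
|A x B| = |A| * |B| = 19 * 2 = 38

38


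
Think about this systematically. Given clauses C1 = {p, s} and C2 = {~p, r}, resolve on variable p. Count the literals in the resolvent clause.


Remove p from C1 and ~p from C2.
C1 remainder: {s}
C2 remainder: {r}
Union (resolvent): {r, s}
Resolvent has 2 literal(s).

2


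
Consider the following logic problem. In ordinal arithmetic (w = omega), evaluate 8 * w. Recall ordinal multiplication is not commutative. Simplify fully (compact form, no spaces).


Compute 8 * w.
Ordinal * is associative and left-distributive over +, but NOT commutative; for finite n>1, n*w = w but w*n stays w*n.
For finite n>0, n * w = sup{n*k : k<w} = w. So 8 * w = w.
Result = w

w


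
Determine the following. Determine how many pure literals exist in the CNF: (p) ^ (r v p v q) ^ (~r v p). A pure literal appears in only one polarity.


Check each variable for pure literal status:
p: pure positive
q: pure positive
r: mixed (not pure)
Pure literal count = 2

2


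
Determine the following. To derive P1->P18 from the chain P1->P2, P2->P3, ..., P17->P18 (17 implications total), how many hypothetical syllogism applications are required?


With 17 implications in a chain connecting 18 propositions:
P1->P2, P2->P3, ..., P17->P18
Steps needed = (number of implications) - 1 = 17 - 1 = 16

16


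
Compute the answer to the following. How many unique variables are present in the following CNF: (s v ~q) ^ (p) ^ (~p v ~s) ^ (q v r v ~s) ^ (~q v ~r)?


Identify each variable that appears in the formula.
Variables found: p, q, r, s
Count = 4

4


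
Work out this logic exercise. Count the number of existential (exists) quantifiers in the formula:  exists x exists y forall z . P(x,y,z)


Quantifier prefix: exists x exists y forall z
Mark each quantifier type:
  E E U
Universal count = 1, Existential count = 2
Asked for existential (exists) quantifiers: 2

2


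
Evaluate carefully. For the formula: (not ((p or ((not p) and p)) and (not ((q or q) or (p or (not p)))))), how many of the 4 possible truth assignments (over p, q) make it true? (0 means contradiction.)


Check all 4 assignments:
p=0, q=0: 1
p=0, q=1: 1
p=1, q=0: 1
p=1, q=1: 1
Count of True = 4

4


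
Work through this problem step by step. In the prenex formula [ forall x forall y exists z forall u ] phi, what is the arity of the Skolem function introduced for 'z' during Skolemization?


Quantifier prefix: forall x forall y exists z forall u
'z' is existentially quantified at position 3.
Universal variables preceding it: x, y
Skolem function arity = 2

2


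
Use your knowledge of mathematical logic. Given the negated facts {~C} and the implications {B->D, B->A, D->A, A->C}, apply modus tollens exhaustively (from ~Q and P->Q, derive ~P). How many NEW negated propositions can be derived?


Initial negated facts: {~C}
Apply modus tollens to closure:
  ~C and A->C  =>  ~A
  ~A and B->A  =>  ~B
  ~A and D->A  =>  ~D
Final negated: {~A, ~B, ~C, ~D}
New negations: {~A, ~B, ~D}
Count = 3

3


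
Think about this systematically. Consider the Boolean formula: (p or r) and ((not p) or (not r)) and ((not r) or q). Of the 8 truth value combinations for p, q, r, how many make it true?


Evaluate all 8 assignments for p, q, r:
p=0, q=0, r=0: 0
p=0, q=0, r=1: 0
p=0, q=1, r=0: 0
p=0, q=1, r=1: 1
p=1, q=0, r=0: 1
p=1, q=0, r=1: 0
p=1, q=1, r=0: 1
p=1, q=1, r=1: 0
Satisfying count = 3

3


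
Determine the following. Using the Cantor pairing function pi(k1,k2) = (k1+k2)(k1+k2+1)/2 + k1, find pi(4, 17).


k1 + k2 = 21
(k1+k2)(k1+k2+1)/2 = 21 * 22 / 2 = 231
pi = 231 + 4 = 235

235


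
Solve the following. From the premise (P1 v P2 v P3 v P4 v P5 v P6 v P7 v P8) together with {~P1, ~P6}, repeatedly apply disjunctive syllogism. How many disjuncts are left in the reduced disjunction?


Original disjuncts (8): P1, P2, P3, P4, P5, P6, P7, P8
Negated (eliminate): ~P1, ~P6
Remaining disjuncts: P2, P3, P4, P5, P7, P8
Count = 8 - 2 = 6

6


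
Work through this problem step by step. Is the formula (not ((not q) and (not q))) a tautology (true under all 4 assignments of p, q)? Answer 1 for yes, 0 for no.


Check all 4 assignments:
p=0, q=0: 0
p=0, q=1: 1
p=1, q=0: 0
p=1, q=1: 1
Satisfying count = 2/4.
Tautology iff count = 4: no.

0


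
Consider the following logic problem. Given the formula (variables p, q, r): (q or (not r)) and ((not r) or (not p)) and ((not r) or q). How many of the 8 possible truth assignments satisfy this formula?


Evaluate all 8 assignments for p, q, r:
p=0, q=0, r=0: 1
p=0, q=0, r=1: 0
p=0, q=1, r=0: 1
p=0, q=1, r=1: 1
p=1, q=0, r=0: 1
p=1, q=0, r=1: 0
p=1, q=1, r=0: 1
p=1, q=1, r=1: 0
Satisfying count = 5

5


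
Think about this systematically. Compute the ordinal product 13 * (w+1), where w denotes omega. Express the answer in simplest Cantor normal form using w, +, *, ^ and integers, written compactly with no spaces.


Compute 13 * (w+1).
Ordinal * is associative and left-distributive over +, but NOT commutative; for finite n>1, n*w = w but w*n stays w*n.
By left-distributivity: 13 * (w+1) = 13*w + 13*1 = w + 13 = w+13.
Result = w+13

w+13


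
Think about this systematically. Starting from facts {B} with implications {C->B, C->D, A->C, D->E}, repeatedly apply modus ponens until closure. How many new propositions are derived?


Initial facts: {B}
Apply modus ponens to closure:
  (no implication fires)
Final known: {B}
New propositions: {(none)}
Count = 0

0


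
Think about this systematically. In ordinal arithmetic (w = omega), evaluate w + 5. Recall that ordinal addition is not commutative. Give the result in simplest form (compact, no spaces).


Compute w + 5.
Ordinal + is associative but NOT commutative; for finite n>0, n + w = w but w + n stays w+n.
w + 5 is already in normal form (a successor ordinal beyond w).
Result = w+5

w+5


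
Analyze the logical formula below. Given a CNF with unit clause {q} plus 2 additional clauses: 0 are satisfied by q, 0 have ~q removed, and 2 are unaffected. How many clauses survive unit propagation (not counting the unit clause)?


Satisfied (removed): 0
Shortened (remain): 0
Unchanged (remain): 2
Remaining = 0 + 2 = 2

2


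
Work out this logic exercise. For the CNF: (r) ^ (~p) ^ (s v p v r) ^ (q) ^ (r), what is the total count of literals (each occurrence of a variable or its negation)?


Counting literals in each clause:
Clause 1: 1 literal(s)
Clause 2: 1 literal(s)
Clause 3: 3 literal(s)
Clause 4: 1 literal(s)
Clause 5: 1 literal(s)
Total = 7

7


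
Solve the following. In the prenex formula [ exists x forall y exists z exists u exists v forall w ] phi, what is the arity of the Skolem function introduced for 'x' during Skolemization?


Quantifier prefix: exists x forall y exists z exists u exists v forall w
'x' is existentially quantified at position 1.
No universal quantifiers precede it.
Skolem function arity = 0 (a Skolem constant)

0


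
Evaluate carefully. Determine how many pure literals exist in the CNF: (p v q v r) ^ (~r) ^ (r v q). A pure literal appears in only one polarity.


Check each variable for pure literal status:
p: pure positive
q: pure positive
r: mixed (not pure)
Pure literal count = 2

2


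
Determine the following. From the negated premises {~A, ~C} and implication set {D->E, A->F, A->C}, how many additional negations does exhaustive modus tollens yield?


Initial negated facts: {~A, ~C}
Apply modus tollens to closure:
  (no implication fires)
Final negated: {~A, ~C}
New negations: {(none)}
Count = 0

0


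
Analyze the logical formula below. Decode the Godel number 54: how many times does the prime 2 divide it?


Factorize 54 by dividing by 2 repeatedly.
Division steps: 2 divides 54 exactly 1 time(s).
Exponent of 2 = 1

1


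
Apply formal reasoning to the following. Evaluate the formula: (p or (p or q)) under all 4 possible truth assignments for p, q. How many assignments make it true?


Check all 4 assignments:
p=0, q=0: 0
p=0, q=1: 1
p=1, q=0: 1
p=1, q=1: 1
Count of True = 3

3


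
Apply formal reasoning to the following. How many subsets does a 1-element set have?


The power set of a set with n elements has 2^n elements.
|P(S)| = 2^1 = 2

2


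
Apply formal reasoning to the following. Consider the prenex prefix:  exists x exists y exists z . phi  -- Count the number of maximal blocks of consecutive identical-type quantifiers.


Quantifier-type sequence: E E E  (A=forall, E=exists)
Group into maximal same-type runs:
  Ex3
Number of blocks = 1

1


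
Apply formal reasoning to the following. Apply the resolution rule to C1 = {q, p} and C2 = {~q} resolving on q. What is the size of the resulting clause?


Remove q from C1 and ~q from C2.
C1 remainder: {p}
C2 remainder: {}
Union (resolvent): {p}
Resolvent has 1 literal(s).

1


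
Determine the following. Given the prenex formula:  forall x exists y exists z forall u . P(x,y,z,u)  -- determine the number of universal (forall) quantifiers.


Quantifier prefix: forall x exists y exists z forall u
Mark each quantifier type:
  U E E U
Universal count = 2, Existential count = 2
Asked for universal (forall) quantifiers: 2

2


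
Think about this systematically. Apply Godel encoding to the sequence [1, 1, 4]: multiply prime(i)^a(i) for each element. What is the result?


Encode each element as an exponent of the corresponding prime:
  2^1 = 2
  3^1 = 3
  5^4 = 625
Product = 2 * 3 * 625 = 3750

3750


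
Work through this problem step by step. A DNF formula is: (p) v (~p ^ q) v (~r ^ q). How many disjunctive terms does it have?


A DNF formula is a disjunction of terms (conjunctions).
Terms are separated by v.
Counting the disjuncts: 3 terms.

3


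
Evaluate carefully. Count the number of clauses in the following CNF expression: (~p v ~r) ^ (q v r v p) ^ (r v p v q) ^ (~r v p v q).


A CNF formula is a conjunction of clauses.
Clauses are separated by ^.
Counting the conjuncts: 4 clauses.

4


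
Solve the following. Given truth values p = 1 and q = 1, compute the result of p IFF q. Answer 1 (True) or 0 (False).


p = 1, q = 1
Operation: p IFF q
Evaluate: 1 IFF 1 = 1

1


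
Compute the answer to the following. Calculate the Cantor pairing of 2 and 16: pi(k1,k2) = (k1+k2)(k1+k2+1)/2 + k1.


k1 + k2 = 18
(k1+k2)(k1+k2+1)/2 = 18 * 19 / 2 = 171
pi = 171 + 2 = 173

173


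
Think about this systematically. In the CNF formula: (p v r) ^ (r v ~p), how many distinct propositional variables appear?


Identify each variable that appears in the formula.
Variables found: p, r
Count = 2

2


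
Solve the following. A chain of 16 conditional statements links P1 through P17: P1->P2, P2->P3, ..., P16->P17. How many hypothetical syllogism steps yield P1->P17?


With 16 implications in a chain connecting 17 propositions:
P1->P2, P2->P3, ..., P16->P17
Steps needed = (number of implications) - 1 = 16 - 1 = 15

15


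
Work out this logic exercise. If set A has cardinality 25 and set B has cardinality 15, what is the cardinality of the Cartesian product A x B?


The Cartesian product A x B contains all ordered pairs (a, b).
|A x B| = |A| * |B| = 25 * 15 = 375

375


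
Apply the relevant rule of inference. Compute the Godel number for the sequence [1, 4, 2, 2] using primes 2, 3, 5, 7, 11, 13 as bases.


Encode each element as an exponent of the corresponding prime:
  2^1 = 2
  3^4 = 81
  5^2 = 25
  7^2 = 49
Product = 2 * 81 * 25 * 49 = 198450

198450


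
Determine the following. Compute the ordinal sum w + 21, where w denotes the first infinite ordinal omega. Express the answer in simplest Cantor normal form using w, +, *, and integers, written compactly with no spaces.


Compute w + 21.
Ordinal + is associative but NOT commutative; for finite n>0, n + w = w but w + n stays w+n.
w + 21 is already in normal form (a successor ordinal beyond w).
Result = w+21

w+21


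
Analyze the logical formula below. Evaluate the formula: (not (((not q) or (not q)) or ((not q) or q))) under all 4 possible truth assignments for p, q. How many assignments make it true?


Check all 4 assignments:
p=0, q=0: 0
p=0, q=1: 0
p=1, q=0: 0
p=1, q=1: 0
Count of True = 0

0


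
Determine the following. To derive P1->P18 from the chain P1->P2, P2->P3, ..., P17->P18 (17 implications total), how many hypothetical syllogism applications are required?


With 17 implications in a chain connecting 18 propositions:
P1->P2, P2->P3, ..., P17->P18
Steps needed = (number of implications) - 1 = 17 - 1 = 16

16


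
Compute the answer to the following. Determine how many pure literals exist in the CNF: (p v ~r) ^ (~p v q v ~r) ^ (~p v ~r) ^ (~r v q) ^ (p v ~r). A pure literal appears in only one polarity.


Check each variable for pure literal status:
p: mixed (not pure)
q: pure positive
r: pure negative
Pure literal count = 2

2


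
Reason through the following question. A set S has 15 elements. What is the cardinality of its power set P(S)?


The power set of a set with n elements has 2^n elements.
|P(S)| = 2^15 = 32768

32768


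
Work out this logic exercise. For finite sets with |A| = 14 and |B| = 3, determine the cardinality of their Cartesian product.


The Cartesian product A x B contains all ordered pairs (a, b).
|A x B| = |A| * |B| = 14 * 3 = 42

42


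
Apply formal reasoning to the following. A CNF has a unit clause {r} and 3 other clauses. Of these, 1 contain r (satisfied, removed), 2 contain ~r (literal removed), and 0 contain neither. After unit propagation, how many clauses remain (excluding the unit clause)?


Satisfied (removed): 1
Shortened (remain): 2
Unchanged (remain): 0
Remaining = 2 + 0 = 2

2


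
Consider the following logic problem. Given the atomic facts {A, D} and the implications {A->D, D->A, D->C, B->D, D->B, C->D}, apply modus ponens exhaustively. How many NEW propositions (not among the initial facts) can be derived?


Initial facts: {A, D}
Apply modus ponens to closure:
  D and D->C  =>  C
  D and D->B  =>  B
Final known: {A, B, C, D}
New propositions: {B, C}
Count = 2

2


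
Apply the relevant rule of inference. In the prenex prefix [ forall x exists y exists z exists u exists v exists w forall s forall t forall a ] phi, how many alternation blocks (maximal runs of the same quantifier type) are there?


Quantifier-type sequence: A E E E E E A A A  (A=forall, E=exists)
Group into maximal same-type runs:
  Ax1 | Ex5 | Ax3
Number of blocks = 3

3


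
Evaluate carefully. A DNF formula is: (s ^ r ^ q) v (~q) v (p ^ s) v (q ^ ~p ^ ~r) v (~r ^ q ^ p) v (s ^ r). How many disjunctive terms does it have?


A DNF formula is a disjunction of terms (conjunctions).
Terms are separated by v.
Counting the disjuncts: 6 terms.

6


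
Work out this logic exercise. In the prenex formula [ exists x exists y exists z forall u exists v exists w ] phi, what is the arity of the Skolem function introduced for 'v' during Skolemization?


Quantifier prefix: exists x exists y exists z forall u exists v exists w
'v' is existentially quantified at position 5.
Universal variables preceding it: u
Skolem function arity = 1

1


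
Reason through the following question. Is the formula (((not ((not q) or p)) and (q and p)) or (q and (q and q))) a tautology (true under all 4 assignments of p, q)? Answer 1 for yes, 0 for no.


Check all 4 assignments:
p=0, q=0: 0
p=0, q=1: 1
p=1, q=0: 0
p=1, q=1: 1
Satisfying count = 2/4.
Tautology iff count = 4: no.

0


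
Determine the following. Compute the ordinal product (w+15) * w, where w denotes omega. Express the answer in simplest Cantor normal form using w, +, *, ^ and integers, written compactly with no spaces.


Compute (w+15) * w.
Ordinal * is associative and left-distributive over +, but NOT commutative; for finite n>1, n*w = w but w*n stays w*n.
(w+15) * w = sup{(w+15)*k : k<w} = sup{w*k+15} = w^2 (the +15 tail is absorbed in the limit).
Result = w^2

w^2


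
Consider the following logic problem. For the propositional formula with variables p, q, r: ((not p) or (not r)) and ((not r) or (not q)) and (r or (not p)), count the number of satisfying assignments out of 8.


Evaluate all 8 assignments for p, q, r:
p=0, q=0, r=0: 1
p=0, q=0, r=1: 1
p=0, q=1, r=0: 1
p=0, q=1, r=1: 0
p=1, q=0, r=0: 0
p=1, q=0, r=1: 0
p=1, q=1, r=0: 0
p=1, q=1, r=1: 0
Satisfying count = 3

3


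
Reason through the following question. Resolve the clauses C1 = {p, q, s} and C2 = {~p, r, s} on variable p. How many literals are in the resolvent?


Remove p from C1 and ~p from C2.
C1 remainder: {q, s}
C2 remainder: {r, s}
Union (resolvent): {q, r, s}
Resolvent has 3 literal(s).

3


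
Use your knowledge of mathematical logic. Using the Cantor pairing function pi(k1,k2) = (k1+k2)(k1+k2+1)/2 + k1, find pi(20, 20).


k1 + k2 = 40
(k1+k2)(k1+k2+1)/2 = 40 * 41 / 2 = 820
pi = 820 + 20 = 840

840


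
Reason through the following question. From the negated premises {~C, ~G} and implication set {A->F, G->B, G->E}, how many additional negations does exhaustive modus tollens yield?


Initial negated facts: {~C, ~G}
Apply modus tollens to closure:
  (no implication fires)
Final negated: {~C, ~G}
New negations: {(none)}
Count = 0

0


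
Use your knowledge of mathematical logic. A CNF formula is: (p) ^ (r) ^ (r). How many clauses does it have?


A CNF formula is a conjunction of clauses.
Clauses are separated by ^.
Counting the conjuncts: 3 clauses.

3


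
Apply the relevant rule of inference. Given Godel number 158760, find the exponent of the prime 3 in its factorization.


Factorize 158760 by dividing by 3 repeatedly.
Division steps: 3 divides 158760 exactly 4 time(s).
Exponent of 3 = 4

4


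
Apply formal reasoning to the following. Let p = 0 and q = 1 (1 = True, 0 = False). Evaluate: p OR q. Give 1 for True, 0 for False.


p = 0, q = 1
Operation: p OR q
Evaluate: 0 OR 1 = 1

1


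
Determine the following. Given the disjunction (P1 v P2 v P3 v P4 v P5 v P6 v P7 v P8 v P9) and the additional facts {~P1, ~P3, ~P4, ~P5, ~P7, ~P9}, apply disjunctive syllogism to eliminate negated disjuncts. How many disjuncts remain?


Original disjuncts (9): P1, P2, P3, P4, P5, P6, P7, P8, P9
Negated (eliminate): ~P1, ~P3, ~P4, ~P5, ~P7, ~P9
Remaining disjuncts: P2, P6, P8
Count = 9 - 6 = 3

3


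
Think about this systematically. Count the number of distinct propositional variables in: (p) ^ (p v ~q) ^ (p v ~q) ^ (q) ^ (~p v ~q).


Identify each variable that appears in the formula.
Variables found: p, q
Count = 2

2


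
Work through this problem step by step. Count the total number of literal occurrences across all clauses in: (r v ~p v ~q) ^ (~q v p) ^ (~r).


Counting literals in each clause:
Clause 1: 3 literal(s)
Clause 2: 2 literal(s)
Clause 3: 1 literal(s)
Total = 6

6


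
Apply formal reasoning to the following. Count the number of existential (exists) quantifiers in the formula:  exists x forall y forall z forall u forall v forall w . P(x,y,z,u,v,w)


Quantifier prefix: exists x forall y forall z forall u forall v forall w
Mark each quantifier type:
  E U U U U U
Universal count = 5, Existential count = 1
Asked for existential (exists) quantifiers: 1

1


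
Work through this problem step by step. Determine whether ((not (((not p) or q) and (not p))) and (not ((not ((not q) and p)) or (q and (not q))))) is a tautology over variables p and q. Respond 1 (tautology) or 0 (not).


Check all 4 assignments:
p=0, q=0: 0
p=0, q=1: 0
p=1, q=0: 1
p=1, q=1: 0
Satisfying count = 1/4.
Tautology iff count = 4: no.

0


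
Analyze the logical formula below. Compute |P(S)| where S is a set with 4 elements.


The power set of a set with n elements has 2^n elements.
|P(S)| = 2^4 = 16

16


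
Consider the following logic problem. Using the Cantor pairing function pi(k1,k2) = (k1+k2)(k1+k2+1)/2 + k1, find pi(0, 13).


k1 + k2 = 13
(k1+k2)(k1+k2+1)/2 = 13 * 14 / 2 = 91
pi = 91 + 0 = 91

91


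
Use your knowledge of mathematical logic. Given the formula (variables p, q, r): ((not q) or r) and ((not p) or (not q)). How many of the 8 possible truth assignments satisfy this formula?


Evaluate all 8 assignments for p, q, r:
p=0, q=0, r=0: 1
p=0, q=0, r=1: 1
p=0, q=1, r=0: 0
p=0, q=1, r=1: 1
p=1, q=0, r=0: 1
p=1, q=0, r=1: 1
p=1, q=1, r=0: 0
p=1, q=1, r=1: 0
Satisfying count = 5

5


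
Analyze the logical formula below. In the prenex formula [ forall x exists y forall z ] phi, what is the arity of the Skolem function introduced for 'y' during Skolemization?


Quantifier prefix: forall x exists y forall z
'y' is existentially quantified at position 2.
Universal variables preceding it: x
Skolem function arity = 1

1


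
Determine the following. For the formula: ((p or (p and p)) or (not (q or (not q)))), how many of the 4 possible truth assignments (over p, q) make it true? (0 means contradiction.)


Check all 4 assignments:
p=0, q=0: 0
p=0, q=1: 0
p=1, q=0: 1
p=1, q=1: 1
Count of True = 2

2


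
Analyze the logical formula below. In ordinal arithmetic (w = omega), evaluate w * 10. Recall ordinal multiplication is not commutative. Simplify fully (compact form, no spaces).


Compute w * 10.
Ordinal * is associative and left-distributive over +, but NOT commutative; for finite n>1, n*w = w but w*n stays w*n.
w * 10 means 10 copies of w concatenated: w*10.
Result = w*10

w*10


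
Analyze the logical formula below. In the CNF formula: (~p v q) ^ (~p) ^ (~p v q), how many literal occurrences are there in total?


Counting literals in each clause:
Clause 1: 2 literal(s)
Clause 2: 1 literal(s)
Clause 3: 2 literal(s)
Total = 5

5


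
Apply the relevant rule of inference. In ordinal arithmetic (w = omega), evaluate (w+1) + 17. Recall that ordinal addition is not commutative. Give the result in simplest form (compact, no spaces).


Compute (w+1) + 17.
Ordinal + is associative but NOT commutative; for finite n>0, n + w = w but w + n stays w+n.
By associativity: (w+1) + 17 = w + (1+17) = w+18.
Result = w+18

w+18


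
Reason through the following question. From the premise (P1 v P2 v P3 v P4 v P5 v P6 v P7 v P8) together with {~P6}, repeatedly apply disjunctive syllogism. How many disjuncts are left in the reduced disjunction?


Original disjuncts (8): P1, P2, P3, P4, P5, P6, P7, P8
Negated (eliminate): ~P6
Remaining disjuncts: P1, P2, P3, P4, P5, P7, P8
Count = 8 - 1 = 7

7


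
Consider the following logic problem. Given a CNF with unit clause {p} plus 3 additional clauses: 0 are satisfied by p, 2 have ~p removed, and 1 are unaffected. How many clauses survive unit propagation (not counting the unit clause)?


Satisfied (removed): 0
Shortened (remain): 2
Unchanged (remain): 1
Remaining = 2 + 1 = 3

3


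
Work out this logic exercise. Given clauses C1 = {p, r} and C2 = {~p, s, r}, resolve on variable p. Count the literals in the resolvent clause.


Remove p from C1 and ~p from C2.
C1 remainder: {r}
C2 remainder: {s, r}
Union (resolvent): {r, s}
Resolvent has 2 literal(s).

2


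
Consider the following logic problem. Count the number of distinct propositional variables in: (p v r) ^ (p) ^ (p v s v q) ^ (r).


Identify each variable that appears in the formula.
Variables found: p, q, r, s
Count = 4

4


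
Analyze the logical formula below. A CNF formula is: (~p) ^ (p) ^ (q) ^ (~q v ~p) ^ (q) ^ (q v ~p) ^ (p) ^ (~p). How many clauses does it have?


A CNF formula is a conjunction of clauses.
Clauses are separated by ^.
Counting the conjuncts: 8 clauses.

8


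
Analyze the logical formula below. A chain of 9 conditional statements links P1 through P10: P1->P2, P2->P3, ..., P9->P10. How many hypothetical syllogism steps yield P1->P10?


With 9 implications in a chain connecting 10 propositions:
P1->P2, P2->P3, ..., P9->P10
Steps needed = (number of implications) - 1 = 9 - 1 = 8

8


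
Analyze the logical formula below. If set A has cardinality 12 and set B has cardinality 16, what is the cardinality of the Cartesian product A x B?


The Cartesian product A x B contains all ordered pairs (a, b).
|A x B| = |A| * |B| = 12 * 16 = 192

192


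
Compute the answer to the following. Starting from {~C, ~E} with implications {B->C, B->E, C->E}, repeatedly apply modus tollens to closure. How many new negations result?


Initial negated facts: {~C, ~E}
Apply modus tollens to closure:
  ~C and B->C  =>  ~B
Final negated: {~B, ~C, ~E}
New negations: {~B}
Count = 1

1


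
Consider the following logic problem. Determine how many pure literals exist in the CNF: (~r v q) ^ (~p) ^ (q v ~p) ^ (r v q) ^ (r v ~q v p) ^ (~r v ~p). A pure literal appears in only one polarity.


Check each variable for pure literal status:
p: mixed (not pure)
q: mixed (not pure)
r: mixed (not pure)
Pure literal count = 0

0


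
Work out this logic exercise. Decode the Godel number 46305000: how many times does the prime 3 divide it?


Factorize 46305000 by dividing by 3 repeatedly.
Division steps: 3 divides 46305000 exactly 3 time(s).
Exponent of 3 = 3

3


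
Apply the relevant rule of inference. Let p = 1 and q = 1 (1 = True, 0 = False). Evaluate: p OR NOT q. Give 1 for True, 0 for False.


p = 1, q = 1
Operation: p OR NOT q
Evaluate: 1 OR NOT 1 = 1

1


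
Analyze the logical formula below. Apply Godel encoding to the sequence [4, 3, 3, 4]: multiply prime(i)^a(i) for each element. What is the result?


Encode each element as an exponent of the corresponding prime:
  2^4 = 16
  3^3 = 27
  5^3 = 125
  7^4 = 2401
Product = 16 * 27 * 125 * 2401 = 129654000

129654000


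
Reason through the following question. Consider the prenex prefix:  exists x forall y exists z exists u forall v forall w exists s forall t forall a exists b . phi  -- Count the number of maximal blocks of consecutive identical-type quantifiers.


Quantifier-type sequence: E A E E A A E A A E  (A=forall, E=exists)
Group into maximal same-type runs:
  Ex1 | Ax1 | Ex2 | Ax2 | Ex1 | Ax2 | Ex1
Number of blocks = 7

7


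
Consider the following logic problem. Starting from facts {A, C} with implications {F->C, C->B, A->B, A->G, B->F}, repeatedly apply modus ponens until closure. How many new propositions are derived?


Initial facts: {A, C}
Apply modus ponens to closure:
  C and C->B  =>  B
  A and A->G  =>  G
  B and B->F  =>  F
Final known: {A, B, C, F, G}
New propositions: {B, F, G}
Count = 3

3


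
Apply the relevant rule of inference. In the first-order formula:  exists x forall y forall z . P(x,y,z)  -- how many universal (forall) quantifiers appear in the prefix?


Quantifier prefix: exists x forall y forall z
Mark each quantifier type:
  E U U
Universal count = 2, Existential count = 1
Asked for universal (forall) quantifiers: 2

2


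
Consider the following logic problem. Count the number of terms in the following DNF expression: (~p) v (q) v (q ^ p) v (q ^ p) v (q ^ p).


A DNF formula is a disjunction of terms (conjunctions).
Terms are separated by v.
Counting the disjuncts: 5 terms.

5


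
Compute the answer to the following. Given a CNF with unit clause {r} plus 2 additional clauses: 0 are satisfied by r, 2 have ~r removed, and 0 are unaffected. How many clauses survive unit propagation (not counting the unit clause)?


Satisfied (removed): 0
Shortened (remain): 2
Unchanged (remain): 0
Remaining = 2 + 0 = 2

2


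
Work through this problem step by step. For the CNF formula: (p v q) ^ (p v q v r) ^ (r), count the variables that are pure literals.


Check each variable for pure literal status:
p: pure positive
q: pure positive
r: pure positive
Pure literal count = 3

3


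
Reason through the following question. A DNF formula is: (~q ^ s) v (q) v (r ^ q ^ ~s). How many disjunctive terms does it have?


A DNF formula is a disjunction of terms (conjunctions).
Terms are separated by v.
Counting the disjuncts: 3 terms.

3


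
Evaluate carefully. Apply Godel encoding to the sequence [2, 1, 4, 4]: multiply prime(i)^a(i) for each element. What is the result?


Encode each element as an exponent of the corresponding prime:
  2^2 = 4
  3^1 = 3
  5^4 = 625
  7^4 = 2401
Product = 4 * 3 * 625 * 2401 = 18007500

18007500


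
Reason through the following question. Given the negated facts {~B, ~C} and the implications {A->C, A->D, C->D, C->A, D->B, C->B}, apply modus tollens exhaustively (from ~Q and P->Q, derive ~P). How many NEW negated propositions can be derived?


Initial negated facts: {~B, ~C}
Apply modus tollens to closure:
  ~C and A->C  =>  ~A
  ~B and D->B  =>  ~D
Final negated: {~A, ~B, ~C, ~D}
New negations: {~A, ~D}
Count = 2

2


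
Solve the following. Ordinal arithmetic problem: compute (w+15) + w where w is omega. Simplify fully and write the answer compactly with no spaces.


Compute (w+15) + w.
Ordinal + is associative but NOT commutative; for finite n>0, n + w = w but w + n stays w+n.
(w+15) + w = w + (15+w) = w + w = w*2 (the finite tail 15 is absorbed by the right w).
Result = w*2

w*2


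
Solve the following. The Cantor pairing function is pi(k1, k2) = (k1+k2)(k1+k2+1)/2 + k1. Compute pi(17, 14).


k1 + k2 = 31
(k1+k2)(k1+k2+1)/2 = 31 * 32 / 2 = 496
pi = 496 + 17 = 513

513


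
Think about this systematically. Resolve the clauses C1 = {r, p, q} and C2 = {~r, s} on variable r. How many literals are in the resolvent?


Remove r from C1 and ~r from C2.
C1 remainder: {p, q}
C2 remainder: {s}
Union (resolvent): {p, q, s}
Resolvent has 3 literal(s).

3


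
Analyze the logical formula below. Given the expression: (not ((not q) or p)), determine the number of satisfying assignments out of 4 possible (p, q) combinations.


Check all 4 assignments:
p=0, q=0: 0
p=0, q=1: 1
p=1, q=0: 0
p=1, q=1: 0
Count of True = 1

1


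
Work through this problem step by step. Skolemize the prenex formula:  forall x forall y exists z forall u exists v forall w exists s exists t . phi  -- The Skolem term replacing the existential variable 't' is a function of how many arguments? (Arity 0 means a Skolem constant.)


Quantifier prefix: forall x forall y exists z forall u exists v forall w exists s exists t
't' is existentially quantified at position 8.
Universal variables preceding it: x, y, u, w
Skolem function arity = 4

4


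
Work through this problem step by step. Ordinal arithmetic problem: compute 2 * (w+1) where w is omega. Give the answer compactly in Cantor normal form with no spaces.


Compute 2 * (w+1).
Ordinal * is associative and left-distributive over +, but NOT commutative; for finite n>1, n*w = w but w*n stays w*n.
By left-distributivity: 2 * (w+1) = 2*w + 2*1 = w + 2 = w+2.
Result = w+2

w+2


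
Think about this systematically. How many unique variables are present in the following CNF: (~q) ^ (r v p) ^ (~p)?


Identify each variable that appears in the formula.
Variables found: p, q, r
Count = 3

3


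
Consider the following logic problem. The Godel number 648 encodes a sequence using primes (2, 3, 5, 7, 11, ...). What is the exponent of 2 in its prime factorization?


Factorize 648 by dividing by 2 repeatedly.
Division steps: 2 divides 648 exactly 3 time(s).
Exponent of 2 = 3

3


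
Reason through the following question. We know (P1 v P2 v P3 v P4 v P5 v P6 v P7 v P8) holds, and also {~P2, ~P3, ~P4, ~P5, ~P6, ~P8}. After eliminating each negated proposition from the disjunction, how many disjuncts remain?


Original disjuncts (8): P1, P2, P3, P4, P5, P6, P7, P8
Negated (eliminate): ~P2, ~P3, ~P4, ~P5, ~P6, ~P8
Remaining disjuncts: P1, P7
Count = 8 - 6 = 2

2


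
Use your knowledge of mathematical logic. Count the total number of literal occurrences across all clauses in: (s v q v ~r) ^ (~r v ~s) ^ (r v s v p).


Counting literals in each clause:
Clause 1: 3 literal(s)
Clause 2: 2 literal(s)
Clause 3: 3 literal(s)
Total = 8

8


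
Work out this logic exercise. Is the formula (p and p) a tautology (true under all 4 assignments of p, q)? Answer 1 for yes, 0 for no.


Check all 4 assignments:
p=0, q=0: 0
p=0, q=1: 0
p=1, q=0: 1
p=1, q=1: 1
Satisfying count = 2/4.
Tautology iff count = 4: no.

0


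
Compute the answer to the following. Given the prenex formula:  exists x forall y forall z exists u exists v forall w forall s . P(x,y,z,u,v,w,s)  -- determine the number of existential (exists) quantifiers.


Quantifier prefix: exists x forall y forall z exists u exists v forall w forall s
Mark each quantifier type:
  E U U E E U U
Universal count = 4, Existential count = 3
Asked for existential (exists) quantifiers: 3

3


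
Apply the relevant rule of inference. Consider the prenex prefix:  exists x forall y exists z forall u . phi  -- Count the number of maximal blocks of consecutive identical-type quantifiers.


Quantifier-type sequence: E A E A  (A=forall, E=exists)
Group into maximal same-type runs:
  Ex1 | Ax1 | Ex1 | Ax1
Number of blocks = 4

4


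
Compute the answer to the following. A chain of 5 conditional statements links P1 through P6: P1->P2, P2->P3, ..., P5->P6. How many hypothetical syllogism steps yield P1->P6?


With 5 implications in a chain connecting 6 propositions:
P1->P2, P2->P3, ..., P5->P6
Steps needed = (number of implications) - 1 = 5 - 1 = 4

4


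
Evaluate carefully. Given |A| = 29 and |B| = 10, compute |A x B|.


The Cartesian product A x B contains all ordered pairs (a, b).
|A x B| = |A| * |B| = 29 * 10 = 290

290


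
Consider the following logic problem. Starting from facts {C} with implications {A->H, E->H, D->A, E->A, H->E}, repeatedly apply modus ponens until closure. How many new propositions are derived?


Initial facts: {C}
Apply modus ponens to closure:
  (no implication fires)
Final known: {C}
New propositions: {(none)}
Count = 0

0


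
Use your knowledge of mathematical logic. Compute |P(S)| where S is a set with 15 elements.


The power set of a set with n elements has 2^n elements.
|P(S)| = 2^15 = 32768

32768


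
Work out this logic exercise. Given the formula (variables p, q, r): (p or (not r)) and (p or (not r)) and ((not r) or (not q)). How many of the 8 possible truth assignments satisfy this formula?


Evaluate all 8 assignments for p, q, r:
p=0, q=0, r=0: 1
p=0, q=0, r=1: 0
p=0, q=1, r=0: 1
p=0, q=1, r=1: 0
p=1, q=0, r=0: 1
p=1, q=0, r=1: 1
p=1, q=1, r=0: 1
p=1, q=1, r=1: 0
Satisfying count = 5

5


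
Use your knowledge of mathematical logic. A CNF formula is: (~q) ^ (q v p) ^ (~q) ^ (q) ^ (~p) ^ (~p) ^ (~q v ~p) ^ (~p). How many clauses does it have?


A CNF formula is a conjunction of clauses.
Clauses are separated by ^.
Counting the conjuncts: 8 clauses.

8


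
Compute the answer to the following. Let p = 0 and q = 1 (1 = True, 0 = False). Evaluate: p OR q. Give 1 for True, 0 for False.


p = 0, q = 1
Operation: p OR q
Evaluate: 0 OR 1 = 1

1


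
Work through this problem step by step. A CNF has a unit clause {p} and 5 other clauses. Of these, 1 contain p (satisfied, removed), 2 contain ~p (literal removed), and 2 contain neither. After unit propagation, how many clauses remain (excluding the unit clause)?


Satisfied (removed): 1
Shortened (remain): 2
Unchanged (remain): 2
Remaining = 2 + 2 = 4

4


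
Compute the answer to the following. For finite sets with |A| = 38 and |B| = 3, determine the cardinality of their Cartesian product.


The Cartesian product A x B contains all ordered pairs (a, b).
|A x B| = |A| * |B| = 38 * 3 = 114

114


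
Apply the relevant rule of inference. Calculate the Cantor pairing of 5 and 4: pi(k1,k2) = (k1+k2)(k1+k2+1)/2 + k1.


k1 + k2 = 9
(k1+k2)(k1+k2+1)/2 = 9 * 10 / 2 = 45
pi = 45 + 5 = 50

50


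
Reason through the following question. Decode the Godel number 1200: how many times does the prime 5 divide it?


Factorize 1200 by dividing by 5 repeatedly.
Division steps: 5 divides 1200 exactly 2 time(s).
Exponent of 5 = 2

2


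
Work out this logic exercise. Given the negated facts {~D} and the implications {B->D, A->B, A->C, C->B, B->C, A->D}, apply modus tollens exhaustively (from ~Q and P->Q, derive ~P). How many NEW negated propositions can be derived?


Initial negated facts: {~D}
Apply modus tollens to closure:
  ~D and B->D  =>  ~B
  ~B and A->B  =>  ~A
  ~B and C->B  =>  ~C
Final negated: {~A, ~B, ~C, ~D}
New negations: {~A, ~B, ~C}
Count = 3

3


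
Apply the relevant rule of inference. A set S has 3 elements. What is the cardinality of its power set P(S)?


The power set of a set with n elements has 2^n elements.
|P(S)| = 2^3 = 8

8


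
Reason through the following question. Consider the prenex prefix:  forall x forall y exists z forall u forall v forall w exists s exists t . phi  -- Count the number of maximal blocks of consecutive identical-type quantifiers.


Quantifier-type sequence: A A E A A A E E  (A=forall, E=exists)
Group into maximal same-type runs:
  Ax2 | Ex1 | Ax3 | Ex2
Number of blocks = 4

4


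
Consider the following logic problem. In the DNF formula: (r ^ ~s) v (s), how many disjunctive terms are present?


A DNF formula is a disjunction of terms (conjunctions).
Terms are separated by v.
Counting the disjuncts: 2 terms.

2


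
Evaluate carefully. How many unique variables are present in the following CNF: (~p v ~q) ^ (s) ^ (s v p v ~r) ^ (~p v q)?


Identify each variable that appears in the formula.
Variables found: p, q, r, s
Count = 4

4


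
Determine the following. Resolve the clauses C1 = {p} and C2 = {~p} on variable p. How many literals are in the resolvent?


Remove p from C1 and ~p from C2.
C1 remainder: {}
C2 remainder: {}
Union (resolvent): {} (empty clause)
Resolvent has 0 literal(s).

0


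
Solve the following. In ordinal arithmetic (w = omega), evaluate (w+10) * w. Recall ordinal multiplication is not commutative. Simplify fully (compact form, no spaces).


Compute (w+10) * w.
Ordinal * is associative and left-distributive over +, but NOT commutative; for finite n>1, n*w = w but w*n stays w*n.
(w+10) * w = sup{(w+10)*k : k<w} = sup{w*k+10} = w^2 (the +10 tail is absorbed in the limit).
Result = w^2

w^2


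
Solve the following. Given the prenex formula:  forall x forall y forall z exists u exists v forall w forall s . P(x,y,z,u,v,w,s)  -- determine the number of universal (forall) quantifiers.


Quantifier prefix: forall x forall y forall z exists u exists v forall w forall s
Mark each quantifier type:
  U U U E E U U
Universal count = 5, Existential count = 2
Asked for universal (forall) quantifiers: 5

5
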